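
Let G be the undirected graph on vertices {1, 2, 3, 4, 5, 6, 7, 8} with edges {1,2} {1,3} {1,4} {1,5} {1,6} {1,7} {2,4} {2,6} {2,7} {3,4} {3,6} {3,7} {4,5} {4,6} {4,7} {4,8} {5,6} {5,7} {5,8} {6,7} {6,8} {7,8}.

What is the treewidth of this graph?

4

A width-4 tree decomposition is:
Bags: B1 = {1, 4, 5, 6, 7}  B2 = {1, 2, 4, 6, 7}  B3 = {1, 3, 4, 6, 7}  B4 = {4, 5, 6, 7, 8}
Tree: B1–B2, B2–B3, B1–B4
Each bag holds 5 vertices, so the decomposition has width 4, which upper-bounds the treewidth. For the lower bound, the 5 vertices {4, 5, 6, 7, 8} are pairwise adjacent, and any tree decomposition puts a clique entirely inside one bag — forcing width ≥ 4. Therefore the treewidth is 4.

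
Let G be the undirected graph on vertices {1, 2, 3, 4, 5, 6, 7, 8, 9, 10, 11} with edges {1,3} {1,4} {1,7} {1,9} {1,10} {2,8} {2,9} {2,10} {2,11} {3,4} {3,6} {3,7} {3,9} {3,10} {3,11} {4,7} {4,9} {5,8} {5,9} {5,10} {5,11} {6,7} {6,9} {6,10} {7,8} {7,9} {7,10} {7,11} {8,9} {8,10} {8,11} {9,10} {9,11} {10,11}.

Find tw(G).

A width-4 tree decomposition is:
Bags: B1 = {5, 8, 9, 10, 11}  B2 = {7, 8, 9, 10, 11}  B3 = {3, 7, 9, 10, 11}  B4 = {2, 8, 9, 10, 11}  B5 = {1, 3, 7, 9, 10}  B6 = {3, 6, 7, 9, 10}  B7 = {1, 3, 4, 7, 9}
Tree: B1–B2, B2–B3, B2–B4, B3–B5, B5–B6, B5–B7
Each bag holds 5 vertices, so the decomposition has width 4, which upper-bounds the treewidth. Conversely, {2, 8, 9, 10, 11} is a clique of size 5, and the vertices of any clique must share a bag in every tree decomposition; so some bag has ≥ 5 vertices and tw(G) ≥ 4. Therefore the treewidth is 4.

4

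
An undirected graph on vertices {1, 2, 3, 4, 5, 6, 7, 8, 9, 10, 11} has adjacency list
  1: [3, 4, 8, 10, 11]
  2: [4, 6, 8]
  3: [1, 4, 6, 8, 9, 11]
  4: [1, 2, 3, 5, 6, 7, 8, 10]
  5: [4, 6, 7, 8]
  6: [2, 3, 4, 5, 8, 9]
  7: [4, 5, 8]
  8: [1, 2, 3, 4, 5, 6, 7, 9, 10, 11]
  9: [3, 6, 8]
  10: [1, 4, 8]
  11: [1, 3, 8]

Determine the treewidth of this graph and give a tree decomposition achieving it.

Every bag has size at most 4, so the width is 4 − 1 = 3 and tw(G) ≤ 3. For the lower bound, the 4 vertices {3, 6, 8, 9} are pairwise adjacent, and any tree decomposition puts a clique entirely inside one bag — forcing width ≥ 3. Therefore the treewidth is 3.

Treewidth 3.
One optimal decomposition is:
Bags: B1 = {4, 5, 6, 8}  B2 = {3, 4, 6, 8}  B3 = {3, 6, 8, 9}  B4 = {1, 3, 4, 8}  B5 = {2, 4, 6, 8}  B6 = {1, 3, 8, 11}  B7 = {4, 5, 7, 8}  B8 = {1, 4, 8, 10}
Tree: B1–B2, B2–B3, B2–B4, B2–B5, B4–B6, B1–B7, B4–B8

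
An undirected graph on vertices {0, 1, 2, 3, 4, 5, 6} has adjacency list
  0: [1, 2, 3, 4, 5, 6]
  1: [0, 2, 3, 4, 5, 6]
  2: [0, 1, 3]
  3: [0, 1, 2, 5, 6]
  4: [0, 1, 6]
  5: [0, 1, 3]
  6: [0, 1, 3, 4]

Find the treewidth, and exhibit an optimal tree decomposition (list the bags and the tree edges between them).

Treewidth 3.
One optimal decomposition is:
Bags: B1 = {0, 1, 3, 6}  B2 = {0, 1, 2, 3}  B3 = {0, 1, 4, 6}  B4 = {0, 1, 3, 5}
Tree: B1–B2, B1–B3, B2–B4

Each bag holds 4 vertices, so the decomposition has width 3, which upper-bounds the treewidth. On the other hand G contains the 4-clique {0, 1, 2, 3}. A clique must lie in a single bag of any decomposition, so no decomposition can have width below 3. The upper and lower bounds meet at 3, so that is the treewidth.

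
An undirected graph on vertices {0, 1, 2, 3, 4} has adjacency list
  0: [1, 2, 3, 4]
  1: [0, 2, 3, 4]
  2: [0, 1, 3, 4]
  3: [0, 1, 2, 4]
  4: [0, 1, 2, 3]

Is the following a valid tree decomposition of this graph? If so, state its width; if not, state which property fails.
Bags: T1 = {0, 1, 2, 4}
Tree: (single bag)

A tree decomposition must satisfy three properties: every vertex lies in some bag; for every edge, both endpoints lie together in some bag; and for every vertex, the bags containing it form a connected subtree. Here vertex 3 appears in no bag, so the decomposition is invalid.

No — vertex 3 appears in no bag.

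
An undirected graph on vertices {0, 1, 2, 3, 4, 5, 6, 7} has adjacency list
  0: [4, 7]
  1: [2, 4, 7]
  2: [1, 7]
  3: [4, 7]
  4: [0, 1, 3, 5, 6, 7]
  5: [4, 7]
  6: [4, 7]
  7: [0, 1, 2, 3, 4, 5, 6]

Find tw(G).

A width-2 tree decomposition is:
Bags: B1 = {1, 4, 7}  B2 = {1, 2, 7}  B3 = {4, 6, 7}  B4 = {0, 4, 7}  B5 = {3, 4, 7}  B6 = {4, 5, 7}
Tree: B1–B2, B1–B3, B1–B4, B3–B5, B5–B6
Every bag has size at most 3, so the width is 3 − 1 = 2 and tw(G) ≤ 2. Conversely, {1, 2, 7} is a clique of size 3, and the vertices of any clique must share a bag in every tree decomposition; so some bag has ≥ 3 vertices and tw(G) ≥ 2. Combining the bounds, tw(G) = 2.

2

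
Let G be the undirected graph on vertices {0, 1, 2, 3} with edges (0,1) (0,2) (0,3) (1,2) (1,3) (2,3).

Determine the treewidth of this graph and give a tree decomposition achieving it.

A single bag containing all 4 vertices is trivially a valid decomposition of width 3. On the other hand G contains the 4-clique {0, 1, 2, 3}. A clique must lie in a single bag of any decomposition, so no decomposition can have width below 3. Hence tw(G) = 3 exactly.

Treewidth 3.
One optimal decomposition is:
Bags: B1 = {0, 1, 2, 3}
Tree: (single bag)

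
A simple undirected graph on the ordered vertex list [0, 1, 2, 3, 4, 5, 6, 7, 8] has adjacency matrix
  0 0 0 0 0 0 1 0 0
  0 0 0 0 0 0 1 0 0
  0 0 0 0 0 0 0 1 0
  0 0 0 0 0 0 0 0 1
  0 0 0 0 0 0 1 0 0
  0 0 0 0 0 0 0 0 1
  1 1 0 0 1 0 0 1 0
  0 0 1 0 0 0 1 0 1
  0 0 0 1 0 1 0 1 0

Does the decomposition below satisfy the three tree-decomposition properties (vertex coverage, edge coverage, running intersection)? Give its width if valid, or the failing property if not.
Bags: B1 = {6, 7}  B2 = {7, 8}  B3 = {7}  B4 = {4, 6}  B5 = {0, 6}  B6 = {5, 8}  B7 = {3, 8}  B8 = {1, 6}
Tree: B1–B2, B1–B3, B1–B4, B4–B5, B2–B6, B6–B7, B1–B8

A tree decomposition must satisfy three properties: every vertex lies in some bag; for every edge, both endpoints lie together in some bag; and for every vertex, the bags containing it form a connected subtree. Here vertex 2 appears in no bag, so the decomposition is invalid.

No — vertex 2 appears in no bag.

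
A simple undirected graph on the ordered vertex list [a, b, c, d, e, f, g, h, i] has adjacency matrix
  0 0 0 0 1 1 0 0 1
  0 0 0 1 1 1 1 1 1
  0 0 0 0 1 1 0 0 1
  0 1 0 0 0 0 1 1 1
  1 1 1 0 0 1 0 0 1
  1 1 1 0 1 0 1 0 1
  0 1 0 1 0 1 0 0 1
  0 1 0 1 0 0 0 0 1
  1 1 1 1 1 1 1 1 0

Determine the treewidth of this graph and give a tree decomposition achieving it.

The largest bag has 4 vertices, giving width 3; this decomposition certifies tw(G) ≤ 3. On the other hand G contains the 4-clique {b, d, g, i}. A clique must lie in a single bag of any decomposition, so no decomposition can have width below 3. Combining the bounds, tw(G) = 3.

Treewidth 3.
Bags: B1 = {b, f, g, i}  B2 = {b, e, f, i}  B3 = {b, d, g, i}  B4 = {a, e, f, i}  B5 = {b, d, h, i}  B6 = {c, e, f, i}
Tree: B1–B2, B1–B3, B2–B4, B3–B5, B4–B6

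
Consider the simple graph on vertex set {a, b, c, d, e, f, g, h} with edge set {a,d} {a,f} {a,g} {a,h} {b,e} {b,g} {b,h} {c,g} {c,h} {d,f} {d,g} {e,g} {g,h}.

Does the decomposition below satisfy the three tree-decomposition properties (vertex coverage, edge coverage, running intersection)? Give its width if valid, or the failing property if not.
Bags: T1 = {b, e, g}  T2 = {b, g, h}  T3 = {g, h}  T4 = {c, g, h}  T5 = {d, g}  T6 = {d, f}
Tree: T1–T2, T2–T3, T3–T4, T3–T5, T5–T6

No — vertex a appears in no bag.

A tree decomposition must satisfy three properties: every vertex lies in some bag; for every edge, both endpoints lie together in some bag; and for every vertex, the bags containing it form a connected subtree. Here vertex a appears in no bag, so the decomposition is invalid.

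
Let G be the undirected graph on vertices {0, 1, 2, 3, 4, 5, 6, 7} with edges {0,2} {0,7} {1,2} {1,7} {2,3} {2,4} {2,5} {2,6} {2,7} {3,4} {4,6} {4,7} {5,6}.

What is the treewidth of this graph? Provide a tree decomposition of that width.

The largest bag has 3 vertices, giving width 2; this decomposition certifies tw(G) ≤ 2. On the other hand G contains the 3-clique {0, 2, 7}. A clique must lie in a single bag of any decomposition, so no decomposition can have width below 2. The upper and lower bounds meet at 2, so that is the treewidth.

Treewidth 2.
Bags: B1 = {2, 5, 6}  B2 = {2, 4, 6}  B3 = {2, 3, 4}  B4 = {2, 4, 7}  B5 = {1, 2, 7}  B6 = {0, 2, 7}
Tree: B1–B2, B2–B3, B3–B4, B4–B5, B4–B6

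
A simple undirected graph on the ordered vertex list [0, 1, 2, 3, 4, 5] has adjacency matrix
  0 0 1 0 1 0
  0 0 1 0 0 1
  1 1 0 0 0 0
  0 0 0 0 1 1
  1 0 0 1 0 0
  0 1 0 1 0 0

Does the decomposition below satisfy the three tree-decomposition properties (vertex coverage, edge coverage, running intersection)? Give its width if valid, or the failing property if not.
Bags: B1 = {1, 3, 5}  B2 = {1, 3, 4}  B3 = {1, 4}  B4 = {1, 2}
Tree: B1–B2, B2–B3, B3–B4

No — vertex 0 appears in no bag.

A tree decomposition must satisfy three properties: every vertex lies in some bag; for every edge, both endpoints lie together in some bag; and for every vertex, the bags containing it form a connected subtree. Here vertex 0 appears in no bag, so the decomposition is invalid.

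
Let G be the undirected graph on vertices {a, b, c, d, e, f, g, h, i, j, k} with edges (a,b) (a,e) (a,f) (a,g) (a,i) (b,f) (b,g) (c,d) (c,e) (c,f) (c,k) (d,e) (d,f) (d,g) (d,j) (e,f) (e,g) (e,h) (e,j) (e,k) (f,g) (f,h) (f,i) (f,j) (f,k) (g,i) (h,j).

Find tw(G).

3

A width-3 tree decomposition is:
Bags: B1 = {a, e, f, g}  B2 = {a, b, f, g}  B3 = {d, e, f, g}  B4 = {a, f, g, i}  B5 = {c, d, e, f}  B6 = {d, e, f, j}  B7 = {c, e, f, k}  B8 = {e, f, h, j}
Tree: B1–B2, B1–B3, B2–B4, B3–B5, B3–B6, B5–B7, B6–B8
Every bag has size at most 4, so the width is 4 − 1 = 3 and tw(G) ≤ 3. For the lower bound, the 4 vertices {d, e, f, g} are pairwise adjacent, and any tree decomposition puts a clique entirely inside one bag — forcing width ≥ 3. Combining the bounds, tw(G) = 3.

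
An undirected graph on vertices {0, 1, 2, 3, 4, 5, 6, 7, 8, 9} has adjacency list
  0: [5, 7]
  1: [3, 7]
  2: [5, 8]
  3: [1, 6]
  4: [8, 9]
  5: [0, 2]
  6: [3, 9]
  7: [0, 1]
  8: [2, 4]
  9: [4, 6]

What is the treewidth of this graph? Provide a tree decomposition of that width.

Every bag has size at most 3, so the width is 3 − 1 = 2 and tw(G) ≤ 2. For the lower bound, G contains the cycle 6–3–1–7–0–5–2–8–4–9–6, so G is not a forest; only forests have treewidth ≤ 1, hence tw(G) ≥ 2. Hence tw(G) = 2 exactly.

Treewidth 2.
Bags: B1 = {1, 3, 6}  B2 = {1, 6, 7}  B3 = {0, 6, 7}  B4 = {0, 5, 6}  B5 = {2, 5, 6}  B6 = {2, 6, 8}  B7 = {4, 6, 8}  B8 = {4, 6, 9}
Tree: B1–B2, B2–B3, B3–B4, B4–B5, B5–B6, B6–B7, B7–B8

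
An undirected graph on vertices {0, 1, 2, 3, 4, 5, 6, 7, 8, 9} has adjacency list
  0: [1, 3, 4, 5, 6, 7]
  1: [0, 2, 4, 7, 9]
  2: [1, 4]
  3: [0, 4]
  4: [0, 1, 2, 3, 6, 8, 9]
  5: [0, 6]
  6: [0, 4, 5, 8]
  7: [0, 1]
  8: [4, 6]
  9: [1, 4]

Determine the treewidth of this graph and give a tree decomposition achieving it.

The largest bag has 3 vertices, giving width 2; this decomposition certifies tw(G) ≤ 2. Conversely, {0, 1, 4} is a clique of size 3, and the vertices of any clique must share a bag in every tree decomposition; so some bag has ≥ 3 vertices and tw(G) ≥ 2. The upper and lower bounds meet at 2, so that is the treewidth.

Treewidth 2.
One such decomposition:
Bags: B1 = {0, 4, 6}  B2 = {0, 5, 6}  B3 = {0, 3, 4}  B4 = {0, 1, 4}  B5 = {0, 1, 7}  B6 = {1, 4, 9}  B7 = {4, 6, 8}  B8 = {1, 2, 4}
Tree: B1–B2, B1–B3, B1–B4, B4–B5, B4–B6, B1–B7, B6–B8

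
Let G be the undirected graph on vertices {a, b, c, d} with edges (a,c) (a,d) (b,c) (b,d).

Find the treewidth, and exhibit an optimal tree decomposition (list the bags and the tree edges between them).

Treewidth 2.
One such decomposition:
Bags: B1 = {b, c, d}  B2 = {a, c, d}
Tree: B1–B2

The largest bag has 3 vertices, giving width 2; this decomposition certifies tw(G) ≤ 2. The edges d–b–c–a–d form a cycle, so G is not a tree and its treewidth is at least 2. Combining the bounds, tw(G) = 2.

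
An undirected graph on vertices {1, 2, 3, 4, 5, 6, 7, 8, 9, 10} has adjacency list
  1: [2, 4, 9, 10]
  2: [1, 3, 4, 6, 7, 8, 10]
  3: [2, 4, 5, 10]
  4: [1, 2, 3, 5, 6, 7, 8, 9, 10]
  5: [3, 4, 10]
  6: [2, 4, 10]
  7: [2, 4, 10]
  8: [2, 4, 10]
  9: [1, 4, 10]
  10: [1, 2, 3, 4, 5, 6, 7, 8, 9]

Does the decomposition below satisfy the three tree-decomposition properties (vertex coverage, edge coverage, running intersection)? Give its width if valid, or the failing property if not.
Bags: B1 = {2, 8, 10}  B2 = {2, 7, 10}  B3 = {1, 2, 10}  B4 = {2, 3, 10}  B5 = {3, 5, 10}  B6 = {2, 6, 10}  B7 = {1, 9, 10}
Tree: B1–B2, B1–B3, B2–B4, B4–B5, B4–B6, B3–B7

A tree decomposition must satisfy three properties: every vertex lies in some bag; for every edge, both endpoints lie together in some bag; and for every vertex, the bags containing it form a connected subtree. Here vertex 4 appears in no bag, so the decomposition is invalid.

No — vertex 4 appears in no bag.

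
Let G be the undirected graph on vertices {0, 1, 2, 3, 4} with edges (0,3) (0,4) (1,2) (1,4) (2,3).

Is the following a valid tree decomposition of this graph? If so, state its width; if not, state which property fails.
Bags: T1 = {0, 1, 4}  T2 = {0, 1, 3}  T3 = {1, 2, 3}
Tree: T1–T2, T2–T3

Checking the three conditions: (i) the bags cover all of {0, 1, 2, 3, 4}; (ii) for each edge, some bag contains both endpoints; (iii) the bags containing any fixed vertex form a subtree. All hold, so the decomposition is valid with width 3 − 1 = 2.

Yes; width 2.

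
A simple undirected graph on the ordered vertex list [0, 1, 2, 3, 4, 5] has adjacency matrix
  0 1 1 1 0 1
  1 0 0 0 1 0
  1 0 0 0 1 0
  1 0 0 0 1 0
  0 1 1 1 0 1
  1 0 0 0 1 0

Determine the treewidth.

2

A width-2 tree decomposition is:
Bags: B1 = {0, 3, 4}  B2 = {0, 1, 4}  B3 = {0, 4, 5}  B4 = {0, 2, 4}
Tree: B1–B2, B2–B3, B3–B4
The largest bag has 3 vertices, giving width 2; this decomposition certifies tw(G) ≤ 2. For the lower bound, G contains the cycle 4–3–0–1–4, so G is not a forest; only forests have treewidth ≤ 1, hence tw(G) ≥ 2. Therefore the treewidth is 2.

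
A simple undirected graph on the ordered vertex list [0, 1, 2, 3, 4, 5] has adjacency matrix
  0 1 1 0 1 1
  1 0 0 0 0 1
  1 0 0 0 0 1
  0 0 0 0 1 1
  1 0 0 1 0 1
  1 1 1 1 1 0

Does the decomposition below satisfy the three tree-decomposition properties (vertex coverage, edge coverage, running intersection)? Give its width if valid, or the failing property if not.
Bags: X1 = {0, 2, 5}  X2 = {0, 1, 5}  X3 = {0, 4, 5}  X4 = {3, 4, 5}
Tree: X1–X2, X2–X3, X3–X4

Every vertex of G appears in some bag (union = {0, 1, 2, 3, 4, 5}); every edge is covered by a bag; and for each vertex v the set of bags containing v is connected in the bag tree. The decomposition is therefore valid. The largest bag has 3 vertices, so the width is 2.

Yes; width 2.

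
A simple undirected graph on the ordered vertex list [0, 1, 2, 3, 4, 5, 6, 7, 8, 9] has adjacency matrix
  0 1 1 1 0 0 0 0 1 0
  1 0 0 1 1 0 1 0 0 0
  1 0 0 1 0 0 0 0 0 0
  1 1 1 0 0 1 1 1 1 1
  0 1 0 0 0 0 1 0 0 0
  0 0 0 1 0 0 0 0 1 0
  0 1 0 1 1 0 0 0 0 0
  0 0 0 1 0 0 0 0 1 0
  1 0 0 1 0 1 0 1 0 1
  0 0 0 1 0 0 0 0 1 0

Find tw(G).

2

A width-2 tree decomposition is:
Bags: B1 = {0, 2, 3}  B2 = {0, 1, 3}  B3 = {0, 3, 8}  B4 = {1, 3, 6}  B5 = {1, 4, 6}  B6 = {3, 7, 8}  B7 = {3, 5, 8}  B8 = {3, 8, 9}
Tree: B1–B2, B1–B3, B2–B4, B4–B5, B3–B6, B3–B7, B3–B8
Each bag holds 3 vertices, so the decomposition has width 2, which upper-bounds the treewidth. Conversely, {0, 3, 8} is a clique of size 3, and the vertices of any clique must share a bag in every tree decomposition; so some bag has ≥ 3 vertices and tw(G) ≥ 2. Therefore the treewidth is 2.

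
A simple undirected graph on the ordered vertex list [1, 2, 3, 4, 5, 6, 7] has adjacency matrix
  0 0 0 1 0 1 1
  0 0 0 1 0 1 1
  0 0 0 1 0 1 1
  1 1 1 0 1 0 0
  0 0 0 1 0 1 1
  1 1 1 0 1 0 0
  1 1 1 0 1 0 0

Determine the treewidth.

A width-3 tree decomposition is:
Bags: B1 = {2, 4, 6, 7}  B2 = {3, 4, 6, 7}  B3 = {1, 4, 6, 7}  B4 = {4, 5, 6, 7}
Tree: B1–B2, B2–B3, B3–B4
Every bag has size at most 4, so the width is 4 − 1 = 3 and tw(G) ≤ 3. For the lower bound: the 4 vertex sets {2,7}, {3,4}, {6}, {1} are disjoint, each induces a connected subgraph, and every pair is joined by at least one edge of G. Contracting each set to a single vertex therefore yields K_{4} as a minor, and since treewidth is minor-monotone, tw(G) ≥ tw(K_{4}) = 3. The upper and lower bounds meet at 3, so that is the treewidth.

3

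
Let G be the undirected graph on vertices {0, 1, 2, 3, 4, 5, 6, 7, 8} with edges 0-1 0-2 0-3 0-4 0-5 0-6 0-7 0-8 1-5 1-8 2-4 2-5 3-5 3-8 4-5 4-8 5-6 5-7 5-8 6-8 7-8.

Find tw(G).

A width-3 tree decomposition is:
Bags: B1 = {0, 5, 6, 8}  B2 = {0, 3, 5, 8}  B3 = {0, 4, 5, 8}  B4 = {0, 1, 5, 8}  B5 = {0, 5, 7, 8}  B6 = {0, 2, 4, 5}
Tree: B1–B2, B2–B3, B2–B4, B3–B5, B3–B6
Every bag has size at most 4, so the width is 4 − 1 = 3 and tw(G) ≤ 3. For the lower bound, the 4 vertices {0, 1, 5, 8} are pairwise adjacent, and any tree decomposition puts a clique entirely inside one bag — forcing width ≥ 3. The upper and lower bounds meet at 3, so that is the treewidth.

3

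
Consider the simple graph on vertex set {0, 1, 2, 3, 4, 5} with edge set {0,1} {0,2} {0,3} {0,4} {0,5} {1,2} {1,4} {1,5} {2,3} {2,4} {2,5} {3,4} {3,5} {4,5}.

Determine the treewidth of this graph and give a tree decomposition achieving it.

The largest bag has 5 vertices, giving width 4; this decomposition certifies tw(G) ≤ 4. For the lower bound, the 5 vertices {0, 1, 2, 4, 5} are pairwise adjacent, and any tree decomposition puts a clique entirely inside one bag — forcing width ≥ 4. The upper and lower bounds meet at 4, so that is the treewidth.

Treewidth 4.
One such decomposition:
Bags: B1 = {0, 2, 3, 4, 5}  B2 = {0, 1, 2, 4, 5}
Tree: B1–B2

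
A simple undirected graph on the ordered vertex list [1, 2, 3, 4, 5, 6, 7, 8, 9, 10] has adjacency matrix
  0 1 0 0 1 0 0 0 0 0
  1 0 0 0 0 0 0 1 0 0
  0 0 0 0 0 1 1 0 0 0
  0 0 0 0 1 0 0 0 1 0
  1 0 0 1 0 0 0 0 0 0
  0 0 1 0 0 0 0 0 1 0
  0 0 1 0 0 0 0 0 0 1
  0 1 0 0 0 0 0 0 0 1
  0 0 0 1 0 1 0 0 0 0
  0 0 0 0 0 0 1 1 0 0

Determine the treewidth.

2

A width-2 tree decomposition is:
Bags: B1 = {4, 6, 9}  B2 = {3, 4, 6}  B3 = {3, 4, 7}  B4 = {4, 7, 10}  B5 = {4, 8, 10}  B6 = {2, 4, 8}  B7 = {1, 2, 4}  B8 = {1, 4, 5}
Tree: B1–B2, B2–B3, B3–B4, B4–B5, B5–B6, B6–B7, B7–B8
Every bag has size at most 3, so the width is 3 − 1 = 2 and tw(G) ≤ 2. The edges 4–9–6–3–7–10–8–2–1–5–4 form a cycle, so G is not a tree and its treewidth is at least 2. Therefore the treewidth is 2.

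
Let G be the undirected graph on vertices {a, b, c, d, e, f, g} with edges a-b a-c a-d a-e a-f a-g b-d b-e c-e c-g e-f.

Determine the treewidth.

A width-2 tree decomposition is:
Bags: B1 = {a, e, f}  B2 = {a, c, e}  B3 = {a, b, e}  B4 = {a, c, g}  B5 = {a, b, d}
Tree: B1–B2, B1–B3, B2–B4, B3–B5
The largest bag has 3 vertices, giving width 2; this decomposition certifies tw(G) ≤ 2. On the other hand G contains the 3-clique {a, b, d}. A clique must lie in a single bag of any decomposition, so no decomposition can have width below 2. Combining the bounds, tw(G) = 2.

2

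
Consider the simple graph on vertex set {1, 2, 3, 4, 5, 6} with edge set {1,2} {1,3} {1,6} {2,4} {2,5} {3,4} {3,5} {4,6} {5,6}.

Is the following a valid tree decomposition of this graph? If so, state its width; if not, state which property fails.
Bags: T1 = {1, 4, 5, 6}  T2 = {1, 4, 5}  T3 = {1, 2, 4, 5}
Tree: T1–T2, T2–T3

A tree decomposition must satisfy three properties: every vertex lies in some bag; for every edge, both endpoints lie together in some bag; and for every vertex, the bags containing it form a connected subtree. Here vertex 3 appears in no bag, so the decomposition is invalid.

No — vertex 3 appears in no bag.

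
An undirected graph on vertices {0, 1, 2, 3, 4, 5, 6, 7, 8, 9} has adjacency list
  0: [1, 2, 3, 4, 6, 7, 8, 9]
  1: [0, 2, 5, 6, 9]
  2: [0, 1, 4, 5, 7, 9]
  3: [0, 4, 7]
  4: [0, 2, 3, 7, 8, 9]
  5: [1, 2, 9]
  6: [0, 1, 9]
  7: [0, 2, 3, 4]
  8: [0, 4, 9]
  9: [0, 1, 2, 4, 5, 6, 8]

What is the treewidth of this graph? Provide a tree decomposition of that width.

Treewidth 3.
One such decomposition:
Bags: B1 = {0, 1, 2, 9}  B2 = {0, 2, 4, 9}  B3 = {0, 4, 8, 9}  B4 = {0, 2, 4, 7}  B5 = {0, 3, 4, 7}  B6 = {0, 1, 6, 9}  B7 = {1, 2, 5, 9}
Tree: B1–B2, B2–B3, B2–B4, B4–B5, B1–B6, B1–B7

The largest bag has 4 vertices, giving width 3; this decomposition certifies tw(G) ≤ 3. On the other hand G contains the 4-clique {0, 1, 2, 9}. A clique must lie in a single bag of any decomposition, so no decomposition can have width below 3. Combining the bounds, tw(G) = 3.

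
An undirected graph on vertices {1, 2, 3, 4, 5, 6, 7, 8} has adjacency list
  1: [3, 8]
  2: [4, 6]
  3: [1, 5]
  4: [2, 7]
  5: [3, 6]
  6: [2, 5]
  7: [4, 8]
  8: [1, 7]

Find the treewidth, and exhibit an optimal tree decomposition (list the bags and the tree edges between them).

Treewidth 2.
Bags: B1 = {2, 4, 6}  B2 = {4, 6, 7}  B3 = {6, 7, 8}  B4 = {1, 6, 8}  B5 = {1, 3, 6}  B6 = {3, 5, 6}
Tree: B1–B2, B2–B3, B3–B4, B4–B5, B5–B6

Every bag has size at most 3, so the width is 3 − 1 = 2 and tw(G) ≤ 2. The edges 6–2–4–7–8–1–3–5–6 form a cycle, so G is not a tree and its treewidth is at least 2. Combining the bounds, tw(G) = 2.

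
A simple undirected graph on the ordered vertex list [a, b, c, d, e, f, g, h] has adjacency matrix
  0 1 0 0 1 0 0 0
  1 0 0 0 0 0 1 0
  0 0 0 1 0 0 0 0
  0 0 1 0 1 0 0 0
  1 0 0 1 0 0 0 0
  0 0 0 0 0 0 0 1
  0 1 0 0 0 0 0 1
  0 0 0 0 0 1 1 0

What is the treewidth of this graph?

A width-1 tree decomposition is:
Bags: B1 = {c, d}  B2 = {d, e}  B3 = {a, e}  B4 = {a, b}  B5 = {b, g}  B6 = {g, h}  B7 = {f, h}
Tree: B1–B2, B2–B3, B3–B4, B4–B5, B5–B6, B6–B7
The largest bag has 2 vertices, giving width 1; this decomposition certifies tw(G) ≤ 1. G has an edge, so its treewidth is at least 1. The upper and lower bounds meet at 1, so that is the treewidth.

1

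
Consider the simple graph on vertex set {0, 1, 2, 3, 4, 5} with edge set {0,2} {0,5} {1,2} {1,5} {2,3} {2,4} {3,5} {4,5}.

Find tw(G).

2

A width-2 tree decomposition is:
Bags: B1 = {0, 2, 5}  B2 = {1, 2, 5}  B3 = {2, 3, 5}  B4 = {2, 4, 5}
Tree: B1–B2, B2–B3, B3–B4
Every bag has size at most 3, so the width is 3 − 1 = 2 and tw(G) ≤ 2. The edges 5–0–2–1–5 form a cycle, so G is not a tree and its treewidth is at least 2. Hence tw(G) = 2 exactly.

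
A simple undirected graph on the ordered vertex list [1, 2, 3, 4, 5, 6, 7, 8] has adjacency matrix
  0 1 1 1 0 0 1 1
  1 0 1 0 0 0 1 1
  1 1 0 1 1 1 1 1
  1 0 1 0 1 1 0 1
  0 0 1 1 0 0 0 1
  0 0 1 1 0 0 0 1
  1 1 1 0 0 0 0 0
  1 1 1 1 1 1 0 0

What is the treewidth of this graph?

3

A width-3 tree decomposition is:
Bags: B1 = {3, 4, 5, 8}  B2 = {1, 3, 4, 8}  B3 = {3, 4, 6, 8}  B4 = {1, 2, 3, 8}  B5 = {1, 2, 3, 7}
Tree: B1–B2, B1–B3, B2–B4, B4–B5
Every bag has size at most 4, so the width is 4 − 1 = 3 and tw(G) ≤ 3. On the other hand G contains the 4-clique {1, 2, 3, 8}. A clique must lie in a single bag of any decomposition, so no decomposition can have width below 3. Hence tw(G) = 3 exactly.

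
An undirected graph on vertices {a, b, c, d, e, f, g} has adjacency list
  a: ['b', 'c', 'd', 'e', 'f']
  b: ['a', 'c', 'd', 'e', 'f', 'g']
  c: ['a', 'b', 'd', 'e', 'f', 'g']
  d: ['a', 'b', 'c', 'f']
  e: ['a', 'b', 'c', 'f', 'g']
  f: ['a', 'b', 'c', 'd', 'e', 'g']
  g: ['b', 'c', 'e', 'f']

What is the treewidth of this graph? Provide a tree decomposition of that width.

Treewidth 4.
Bags: B1 = {a, b, c, d, f}  B2 = {a, b, c, e, f}  B3 = {b, c, e, f, g}
Tree: B1–B2, B2–B3

Each bag holds 5 vertices, so the decomposition has width 4, which upper-bounds the treewidth. For the lower bound, the 5 vertices {a, b, c, d, f} are pairwise adjacent, and any tree decomposition puts a clique entirely inside one bag — forcing width ≥ 4. Hence tw(G) = 4 exactly.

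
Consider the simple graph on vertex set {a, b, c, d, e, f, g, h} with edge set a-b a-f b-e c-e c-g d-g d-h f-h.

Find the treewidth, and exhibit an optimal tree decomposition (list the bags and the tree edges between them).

Treewidth 2.
Bags: B1 = {a, f, h}  B2 = {a, d, h}  B3 = {a, d, g}  B4 = {a, c, g}  B5 = {a, c, e}  B6 = {a, b, e}
Tree: B1–B2, B2–B3, B3–B4, B4–B5, B5–B6

The largest bag has 3 vertices, giving width 2; this decomposition certifies tw(G) ≤ 2. The edges a–f–h–d–g–c–e–b–a form a cycle, so G is not a tree and its treewidth is at least 2. Therefore the treewidth is 2.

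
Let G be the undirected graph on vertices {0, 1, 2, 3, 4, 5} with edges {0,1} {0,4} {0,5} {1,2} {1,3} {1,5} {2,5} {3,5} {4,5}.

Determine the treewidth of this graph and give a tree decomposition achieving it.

Treewidth 2.
One optimal decomposition is:
Bags: B1 = {1, 2, 5}  B2 = {1, 3, 5}  B3 = {0, 1, 5}  B4 = {0, 4, 5}
Tree: B1–B2, B1–B3, B3–B4

The largest bag has 3 vertices, giving width 2; this decomposition certifies tw(G) ≤ 2. Conversely, {0, 1, 5} is a clique of size 3, and the vertices of any clique must share a bag in every tree decomposition; so some bag has ≥ 3 vertices and tw(G) ≥ 2. Combining the bounds, tw(G) = 2.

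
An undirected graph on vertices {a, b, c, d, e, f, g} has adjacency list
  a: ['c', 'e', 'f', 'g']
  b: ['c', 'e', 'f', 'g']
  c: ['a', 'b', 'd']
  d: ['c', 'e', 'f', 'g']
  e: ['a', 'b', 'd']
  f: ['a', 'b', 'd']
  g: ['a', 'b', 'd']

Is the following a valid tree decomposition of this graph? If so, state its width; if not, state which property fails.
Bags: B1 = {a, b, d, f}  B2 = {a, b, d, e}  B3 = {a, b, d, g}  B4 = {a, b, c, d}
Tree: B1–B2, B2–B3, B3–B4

Yes; width 3.

Vertex coverage: the bags together contain {a, b, c, d, e, f, g}, the full vertex set. Edge coverage: each edge of G has both endpoints in at least one bag. Running intersection: for every vertex, the bags containing it form a connected subtree. All three properties hold, so this is a valid tree decomposition of width max|bag| − 1 = 3, and hence tw(G) ≤ 3.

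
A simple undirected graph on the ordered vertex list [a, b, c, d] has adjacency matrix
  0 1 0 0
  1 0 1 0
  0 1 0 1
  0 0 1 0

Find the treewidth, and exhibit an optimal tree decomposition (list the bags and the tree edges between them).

Each bag holds 2 vertices, so the decomposition has width 1, which upper-bounds the treewidth. Any graph with an edge has treewidth ≥ 1, and G has the edge c–b. Combining the bounds, tw(G) = 1.

Treewidth 1.
One optimal decomposition is:
Bags: B1 = {b, c}  B2 = {a, b}  B3 = {c, d}
Tree: B1–B2, B1–B3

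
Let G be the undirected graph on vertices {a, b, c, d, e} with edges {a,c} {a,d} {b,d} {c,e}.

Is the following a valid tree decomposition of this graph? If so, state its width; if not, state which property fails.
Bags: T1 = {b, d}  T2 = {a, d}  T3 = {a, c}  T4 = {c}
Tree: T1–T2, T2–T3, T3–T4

A tree decomposition must satisfy three properties: every vertex lies in some bag; for every edge, both endpoints lie together in some bag; and for every vertex, the bags containing it form a connected subtree. Here vertex e appears in no bag, so the decomposition is invalid.

No — vertex e appears in no bag.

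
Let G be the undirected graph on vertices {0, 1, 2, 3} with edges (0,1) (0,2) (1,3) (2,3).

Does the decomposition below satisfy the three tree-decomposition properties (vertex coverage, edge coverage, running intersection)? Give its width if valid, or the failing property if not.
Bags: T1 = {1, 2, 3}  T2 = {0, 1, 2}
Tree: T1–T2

Yes; width 2.

Checking the three conditions: (i) the bags cover all of {0, 1, 2, 3}; (ii) for each edge, some bag contains both endpoints; (iii) the bags containing any fixed vertex form a subtree. All hold, so the decomposition is valid with width 3 − 1 = 2.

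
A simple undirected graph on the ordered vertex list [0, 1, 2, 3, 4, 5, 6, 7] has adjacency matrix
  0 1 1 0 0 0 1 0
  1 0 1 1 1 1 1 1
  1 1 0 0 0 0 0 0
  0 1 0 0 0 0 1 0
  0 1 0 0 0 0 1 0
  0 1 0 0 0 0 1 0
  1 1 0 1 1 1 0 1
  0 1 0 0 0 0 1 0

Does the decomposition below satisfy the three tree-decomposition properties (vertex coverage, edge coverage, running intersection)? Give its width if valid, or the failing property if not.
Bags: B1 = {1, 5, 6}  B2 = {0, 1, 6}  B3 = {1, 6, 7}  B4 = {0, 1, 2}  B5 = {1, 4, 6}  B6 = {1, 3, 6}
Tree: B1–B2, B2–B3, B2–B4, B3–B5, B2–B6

Yes; width 2.

Vertex coverage: the bags together contain {0, 1, 2, 3, 4, 5, 6, 7}, the full vertex set. Edge coverage: each edge of G has both endpoints in at least one bag. Running intersection: for every vertex, the bags containing it form a connected subtree. All three properties hold, so this is a valid tree decomposition of width max|bag| − 1 = 2, and hence tw(G) ≤ 2.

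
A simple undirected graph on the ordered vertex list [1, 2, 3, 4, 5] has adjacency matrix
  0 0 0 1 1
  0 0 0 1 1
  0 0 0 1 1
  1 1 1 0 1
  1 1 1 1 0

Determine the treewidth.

2

A width-2 tree decomposition is:
Bags: B1 = {1, 4, 5}  B2 = {2, 4, 5}  B3 = {3, 4, 5}
Tree: B1–B2, B1–B3
Every bag has size at most 3, so the width is 3 − 1 = 2 and tw(G) ≤ 2. Conversely, {1, 4, 5} is a clique of size 3, and the vertices of any clique must share a bag in every tree decomposition; so some bag has ≥ 3 vertices and tw(G) ≥ 2. Hence tw(G) = 2 exactly.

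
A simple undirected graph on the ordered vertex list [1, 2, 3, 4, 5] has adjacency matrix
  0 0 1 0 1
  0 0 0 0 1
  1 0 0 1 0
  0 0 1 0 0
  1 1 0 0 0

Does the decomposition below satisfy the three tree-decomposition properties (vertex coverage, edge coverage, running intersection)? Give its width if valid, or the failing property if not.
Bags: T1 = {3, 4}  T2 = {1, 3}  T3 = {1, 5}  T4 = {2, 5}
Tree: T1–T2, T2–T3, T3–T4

Yes; width 1.

Every vertex of G appears in some bag (union = {1, 2, 3, 4, 5}); every edge is covered by a bag; and for each vertex v the set of bags containing v is connected in the bag tree. The decomposition is therefore valid. The largest bag has 2 vertices, so the width is 1.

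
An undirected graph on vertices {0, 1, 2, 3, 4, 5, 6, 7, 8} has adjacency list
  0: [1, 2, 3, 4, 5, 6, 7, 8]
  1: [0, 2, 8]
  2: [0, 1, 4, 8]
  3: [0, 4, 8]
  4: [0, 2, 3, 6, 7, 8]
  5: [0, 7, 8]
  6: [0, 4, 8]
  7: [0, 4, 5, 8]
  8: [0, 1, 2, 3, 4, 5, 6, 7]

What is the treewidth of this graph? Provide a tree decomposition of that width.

Treewidth 3.
Bags: B1 = {0, 4, 7, 8}  B2 = {0, 2, 4, 8}  B3 = {0, 3, 4, 8}  B4 = {0, 4, 6, 8}  B5 = {0, 1, 2, 8}  B6 = {0, 5, 7, 8}
Tree: B1–B2, B2–B3, B3–B4, B2–B5, B1–B6

Every bag has size at most 4, so the width is 4 − 1 = 3 and tw(G) ≤ 3. Conversely, {0, 1, 2, 8} is a clique of size 4, and the vertices of any clique must share a bag in every tree decomposition; so some bag has ≥ 4 vertices and tw(G) ≥ 3. Hence tw(G) = 3 exactly.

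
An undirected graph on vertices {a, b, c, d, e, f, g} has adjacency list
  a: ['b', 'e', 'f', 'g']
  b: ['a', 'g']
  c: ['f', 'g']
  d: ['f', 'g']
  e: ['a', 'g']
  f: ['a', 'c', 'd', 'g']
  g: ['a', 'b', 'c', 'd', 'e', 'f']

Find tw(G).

2

A width-2 tree decomposition is:
Bags: B1 = {a, b, g}  B2 = {a, f, g}  B3 = {c, f, g}  B4 = {a, e, g}  B5 = {d, f, g}
Tree: B1–B2, B2–B3, B1–B4, B3–B5
Every bag has size at most 3, so the width is 3 − 1 = 2 and tw(G) ≤ 2. On the other hand G contains the 3-clique {a, e, g}. A clique must lie in a single bag of any decomposition, so no decomposition can have width below 2. The upper and lower bounds meet at 2, so that is the treewidth.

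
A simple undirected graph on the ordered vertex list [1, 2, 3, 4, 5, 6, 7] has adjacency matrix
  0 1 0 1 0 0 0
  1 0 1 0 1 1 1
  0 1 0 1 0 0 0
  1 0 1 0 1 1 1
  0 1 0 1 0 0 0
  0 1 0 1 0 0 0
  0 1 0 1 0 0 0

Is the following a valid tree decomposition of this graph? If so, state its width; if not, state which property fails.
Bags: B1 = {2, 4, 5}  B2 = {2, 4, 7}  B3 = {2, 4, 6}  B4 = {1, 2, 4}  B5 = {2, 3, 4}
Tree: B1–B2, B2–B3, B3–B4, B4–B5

Every vertex of G appears in some bag (union = {1, 2, 3, 4, 5, 6, 7}); every edge is covered by a bag; and for each vertex v the set of bags containing v is connected in the bag tree. The decomposition is therefore valid. The largest bag has 3 vertices, so the width is 2.

Yes; width 2.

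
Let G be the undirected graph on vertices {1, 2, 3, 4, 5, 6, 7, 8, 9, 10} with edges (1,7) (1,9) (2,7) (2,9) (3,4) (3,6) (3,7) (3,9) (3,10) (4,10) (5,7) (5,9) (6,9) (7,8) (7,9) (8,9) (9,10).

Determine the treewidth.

A width-2 tree decomposition is:
Bags: B1 = {3, 7, 9}  B2 = {3, 9, 10}  B3 = {3, 6, 9}  B4 = {5, 7, 9}  B5 = {1, 7, 9}  B6 = {2, 7, 9}  B7 = {7, 8, 9}  B8 = {3, 4, 10}
Tree: B1–B2, B1–B3, B1–B4, B1–B5, B1–B6, B6–B7, B2–B8
Every bag has size at most 3, so the width is 3 − 1 = 2 and tw(G) ≤ 2. On the other hand G contains the 3-clique {3, 9, 10}. A clique must lie in a single bag of any decomposition, so no decomposition can have width below 2. Hence tw(G) = 2 exactly.

2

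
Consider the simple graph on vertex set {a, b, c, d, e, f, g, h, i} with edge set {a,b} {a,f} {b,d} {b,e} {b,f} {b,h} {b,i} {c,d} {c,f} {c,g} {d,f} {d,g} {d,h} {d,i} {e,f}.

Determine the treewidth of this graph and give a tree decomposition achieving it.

Treewidth 2.
Bags: B1 = {c, d, g}  B2 = {c, d, f}  B3 = {b, d, f}  B4 = {a, b, f}  B5 = {b, d, i}  B6 = {b, d, h}  B7 = {b, e, f}
Tree: B1–B2, B2–B3, B3–B4, B3–B5, B5–B6, B4–B7

Every bag has size at most 3, so the width is 3 − 1 = 2 and tw(G) ≤ 2. Conversely, {c, d, g} is a clique of size 3, and the vertices of any clique must share a bag in every tree decomposition; so some bag has ≥ 3 vertices and tw(G) ≥ 2. Combining the bounds, tw(G) = 2.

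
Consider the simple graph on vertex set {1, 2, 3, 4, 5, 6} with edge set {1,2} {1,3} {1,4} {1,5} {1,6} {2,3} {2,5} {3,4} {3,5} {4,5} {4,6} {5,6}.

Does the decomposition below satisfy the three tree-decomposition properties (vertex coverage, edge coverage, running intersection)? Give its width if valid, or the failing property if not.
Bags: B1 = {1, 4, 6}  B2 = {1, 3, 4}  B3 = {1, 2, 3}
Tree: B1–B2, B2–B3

A tree decomposition must satisfy three properties: every vertex lies in some bag; for every edge, both endpoints lie together in some bag; and for every vertex, the bags containing it form a connected subtree. Here vertex 5 appears in no bag, so the decomposition is invalid.

No — vertex 5 appears in no bag.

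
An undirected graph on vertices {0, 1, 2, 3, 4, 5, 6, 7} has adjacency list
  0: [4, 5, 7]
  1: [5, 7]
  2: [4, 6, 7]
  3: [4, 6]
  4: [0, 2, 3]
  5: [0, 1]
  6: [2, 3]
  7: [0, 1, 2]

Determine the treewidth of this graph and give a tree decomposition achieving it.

Every bag has size at most 3, so the width is 3 − 1 = 2 and tw(G) ≤ 2. Since 1–5–0–7–1 is a cycle in G, G is not acyclic. Forests are exactly the graphs of treewidth ≤ 1, so tw(G) ≥ 2. Combining the bounds, tw(G) = 2.

Treewidth 2.
Bags: B1 = {1, 5, 7}  B2 = {0, 5, 7}  B3 = {0, 2, 7}  B4 = {0, 2, 4}  B5 = {2, 4, 6}  B6 = {3, 4, 6}
Tree: B1–B2, B2–B3, B3–B4, B4–B5, B5–B6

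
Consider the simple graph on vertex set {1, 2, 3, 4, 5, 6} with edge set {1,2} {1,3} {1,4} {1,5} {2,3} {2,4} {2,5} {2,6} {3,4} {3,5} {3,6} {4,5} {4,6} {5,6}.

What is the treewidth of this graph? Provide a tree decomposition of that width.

Each bag holds 5 vertices, so the decomposition has width 4, which upper-bounds the treewidth. For the lower bound, the 5 vertices {1, 2, 3, 4, 5} are pairwise adjacent, and any tree decomposition puts a clique entirely inside one bag — forcing width ≥ 4. The upper and lower bounds meet at 4, so that is the treewidth.

Treewidth 4.
Bags: B1 = {2, 3, 4, 5, 6}  B2 = {1, 2, 3, 4, 5}
Tree: B1–B2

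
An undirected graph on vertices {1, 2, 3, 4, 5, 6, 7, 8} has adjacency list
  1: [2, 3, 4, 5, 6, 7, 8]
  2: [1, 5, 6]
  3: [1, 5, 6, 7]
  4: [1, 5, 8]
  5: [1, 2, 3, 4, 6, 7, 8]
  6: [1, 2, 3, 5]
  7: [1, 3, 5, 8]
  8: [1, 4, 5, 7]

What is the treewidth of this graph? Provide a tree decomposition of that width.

Every bag has size at most 4, so the width is 4 − 1 = 3 and tw(G) ≤ 3. Conversely, {1, 4, 5, 8} is a clique of size 4, and the vertices of any clique must share a bag in every tree decomposition; so some bag has ≥ 4 vertices and tw(G) ≥ 3. The upper and lower bounds meet at 3, so that is the treewidth.

Treewidth 3.
One optimal decomposition is:
Bags: B1 = {1, 3, 5, 7}  B2 = {1, 5, 7, 8}  B3 = {1, 3, 5, 6}  B4 = {1, 2, 5, 6}  B5 = {1, 4, 5, 8}
Tree: B1–B2, B1–B3, B3–B4, B2–B5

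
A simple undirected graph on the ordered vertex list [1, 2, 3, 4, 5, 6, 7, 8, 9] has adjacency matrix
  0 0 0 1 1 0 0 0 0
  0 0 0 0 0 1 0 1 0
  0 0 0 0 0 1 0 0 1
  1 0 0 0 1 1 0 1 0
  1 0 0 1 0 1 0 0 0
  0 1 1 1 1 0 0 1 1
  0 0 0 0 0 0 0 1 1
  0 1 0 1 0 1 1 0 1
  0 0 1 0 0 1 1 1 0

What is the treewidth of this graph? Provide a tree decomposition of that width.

The largest bag has 3 vertices, giving width 2; this decomposition certifies tw(G) ≤ 2. Conversely, {1, 4, 5} is a clique of size 3, and the vertices of any clique must share a bag in every tree decomposition; so some bag has ≥ 3 vertices and tw(G) ≥ 2. Therefore the treewidth is 2.

Treewidth 2.
One such decomposition:
Bags: B1 = {4, 5, 6}  B2 = {4, 6, 8}  B3 = {6, 8, 9}  B4 = {1, 4, 5}  B5 = {2, 6, 8}  B6 = {7, 8, 9}  B7 = {3, 6, 9}
Tree: B1–B2, B2–B3, B1–B4, B3–B5, B3–B6, B3–B7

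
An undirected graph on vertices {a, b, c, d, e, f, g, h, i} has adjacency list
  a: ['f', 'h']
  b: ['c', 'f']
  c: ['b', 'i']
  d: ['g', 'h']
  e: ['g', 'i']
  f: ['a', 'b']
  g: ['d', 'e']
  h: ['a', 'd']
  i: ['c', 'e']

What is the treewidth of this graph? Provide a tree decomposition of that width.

Each bag holds 3 vertices, so the decomposition has width 2, which upper-bounds the treewidth. The edges a–h–d–g–e–i–c–b–f–a form a cycle, so G is not a tree and its treewidth is at least 2. Hence tw(G) = 2 exactly.

Treewidth 2.
One such decomposition:
Bags: B1 = {a, d, h}  B2 = {a, d, g}  B3 = {a, e, g}  B4 = {a, e, i}  B5 = {a, c, i}  B6 = {a, b, c}  B7 = {a, b, f}
Tree: B1–B2, B2–B3, B3–B4, B4–B5, B5–B6, B6–B7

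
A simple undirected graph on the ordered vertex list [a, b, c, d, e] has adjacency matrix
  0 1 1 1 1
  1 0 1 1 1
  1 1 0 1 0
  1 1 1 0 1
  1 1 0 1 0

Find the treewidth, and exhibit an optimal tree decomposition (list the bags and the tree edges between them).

Treewidth 3.
One such decomposition:
Bags: B1 = {a, b, c, d}  B2 = {a, b, d, e}
Tree: B1–B2

Each bag holds 4 vertices, so the decomposition has width 3, which upper-bounds the treewidth. For the lower bound, the 4 vertices {a, b, d, e} are pairwise adjacent, and any tree decomposition puts a clique entirely inside one bag — forcing width ≥ 3. Therefore the treewidth is 3.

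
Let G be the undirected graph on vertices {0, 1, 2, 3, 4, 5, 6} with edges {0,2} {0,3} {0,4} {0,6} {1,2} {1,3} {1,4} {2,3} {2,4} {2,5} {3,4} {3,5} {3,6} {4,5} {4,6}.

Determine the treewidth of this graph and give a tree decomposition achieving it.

Treewidth 3.
Bags: B1 = {0, 2, 3, 4}  B2 = {0, 3, 4, 6}  B3 = {1, 2, 3, 4}  B4 = {2, 3, 4, 5}
Tree: B1–B2, B1–B3, B1–B4

Each bag holds 4 vertices, so the decomposition has width 3, which upper-bounds the treewidth. Conversely, {0, 2, 3, 4} is a clique of size 4, and the vertices of any clique must share a bag in every tree decomposition; so some bag has ≥ 4 vertices and tw(G) ≥ 3. Therefore the treewidth is 3.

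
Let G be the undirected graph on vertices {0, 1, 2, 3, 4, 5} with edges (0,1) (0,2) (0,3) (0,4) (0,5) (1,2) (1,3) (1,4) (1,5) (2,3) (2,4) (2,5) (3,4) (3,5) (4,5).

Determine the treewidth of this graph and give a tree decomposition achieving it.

Treewidth 5.
One such decomposition:
Bags: B1 = {0, 1, 2, 3, 4, 5}
Tree: (single bag)

With just one bag of size 6, the width is 6 − 1 = 5, so tw(G) ≤ 5. On the other hand G contains the 6-clique {0, 1, 2, 3, 4, 5}. A clique must lie in a single bag of any decomposition, so no decomposition can have width below 5. Hence tw(G) = 5 exactly.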